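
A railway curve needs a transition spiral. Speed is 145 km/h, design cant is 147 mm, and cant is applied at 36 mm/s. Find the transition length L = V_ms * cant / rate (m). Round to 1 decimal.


Convert speed: V = 145 / 3.6 = 40.2778 m/s
L = 40.2778 * 147 / 36
L = 5920.8333 / 36
L = 164.5 m

164.5


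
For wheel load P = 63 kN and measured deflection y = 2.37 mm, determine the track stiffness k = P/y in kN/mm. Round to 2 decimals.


Track stiffness k = P / y
k = 63 / 2.37
k = 26.58 kN/mm

26.58


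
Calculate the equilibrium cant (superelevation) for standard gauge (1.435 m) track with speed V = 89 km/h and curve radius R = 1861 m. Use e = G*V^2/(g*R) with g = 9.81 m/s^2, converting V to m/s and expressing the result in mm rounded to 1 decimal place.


Convert speed: V = 89 / 3.6 = 24.7222 m/s
Apply formula: e = 1.435 * 24.7222^2 / (9.81 * 1861)
e = 1.435 * 611.1883 / 18256.41
e = 0.048041 m = 48.0 mm

48.0


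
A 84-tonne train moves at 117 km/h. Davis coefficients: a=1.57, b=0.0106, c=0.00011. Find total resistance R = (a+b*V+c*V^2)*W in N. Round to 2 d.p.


b*V = 0.0106 * 117 = 1.2402
c*V^2 = 0.00011 * 13689 = 1.50579
R_per_t = 1.57 + 1.2402 + 1.50579 = 4.31599 N/t
R_total = 4.31599 * 84 = 362.54 N

362.54


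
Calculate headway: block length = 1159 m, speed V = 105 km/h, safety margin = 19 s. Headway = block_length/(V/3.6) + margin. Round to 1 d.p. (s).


V = 105 / 3.6 = 29.1667 m/s
Block traversal time = 1159 / 29.1667 = 39.7371 s
Headway = 39.7371 + 19
Headway = 58.7 s

58.7


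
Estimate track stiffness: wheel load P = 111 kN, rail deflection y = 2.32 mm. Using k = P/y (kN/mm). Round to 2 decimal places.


Track stiffness k = P / y
k = 111 / 2.32
k = 47.84 kN/mm

47.84


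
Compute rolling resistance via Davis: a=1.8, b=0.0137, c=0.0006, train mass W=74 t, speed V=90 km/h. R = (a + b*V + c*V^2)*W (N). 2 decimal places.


b*V = 0.0137 * 90 = 1.233
c*V^2 = 0.0006 * 8100 = 4.86
R_per_t = 1.8 + 1.233 + 4.86 = 7.893 N/t
R_total = 7.893 * 74 = 584.08 N

584.08


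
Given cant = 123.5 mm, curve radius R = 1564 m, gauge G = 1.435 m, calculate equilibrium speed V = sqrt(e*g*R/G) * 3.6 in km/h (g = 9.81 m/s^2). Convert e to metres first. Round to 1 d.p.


Convert cant: e = 123.5 mm = 0.1235 m
V_ms = sqrt(0.1235 * 9.81 * 1564 / 1.435)
V_ms = sqrt(1320.446509) = 36.3379 m/s
V = 36.3379 * 3.6 = 130.8 km/h

130.8


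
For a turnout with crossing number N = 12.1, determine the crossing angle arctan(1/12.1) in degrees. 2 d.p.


1/N = 1/12.1 = 0.082645
angle = arctan(0.082645) = 0.082457 rad
angle = 0.082457 * 180/pi = 4.72 degrees

4.72


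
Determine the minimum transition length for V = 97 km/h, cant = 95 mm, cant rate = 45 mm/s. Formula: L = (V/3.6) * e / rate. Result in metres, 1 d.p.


Convert speed: V = 97 / 3.6 = 26.9444 m/s
L = 26.9444 * 95 / 45
L = 2559.7222 / 45
L = 56.9 m

56.9


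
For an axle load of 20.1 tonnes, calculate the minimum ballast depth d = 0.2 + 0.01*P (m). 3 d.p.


d = 0.2 + 0.01 * 20.1
d = 0.2 + 0.201
d = 0.401 m

0.401


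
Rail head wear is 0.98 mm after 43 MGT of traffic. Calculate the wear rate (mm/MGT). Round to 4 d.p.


Wear rate = total wear / cumulative tonnage
Rate = 0.98 / 43
Rate = 0.0228 mm/MGT

0.0228


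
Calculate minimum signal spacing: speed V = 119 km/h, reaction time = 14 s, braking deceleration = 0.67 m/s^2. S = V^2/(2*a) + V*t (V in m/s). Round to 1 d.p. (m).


V = 119 / 3.6 = 33.0556 m/s
Braking distance = 33.0556^2 / (2*0.67) = 815.4252 m
Sighting distance = 33.0556 * 14 = 462.7778 m
S = 815.4252 + 462.7778 = 1278.2 m

1278.2


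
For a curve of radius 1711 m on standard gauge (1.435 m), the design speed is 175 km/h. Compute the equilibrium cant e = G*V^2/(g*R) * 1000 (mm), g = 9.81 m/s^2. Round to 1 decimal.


Convert speed: V = 175 / 3.6 = 48.6111 m/s
Apply formula: e = 1.435 * 48.6111^2 / (9.81 * 1711)
e = 1.435 * 2363.0401 / 16784.91
e = 0.202024 m = 202.0 mm

202.0


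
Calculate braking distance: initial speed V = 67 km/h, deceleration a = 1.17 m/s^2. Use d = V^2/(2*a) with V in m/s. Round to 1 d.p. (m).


Convert speed: V = 67 / 3.6 = 18.6111 m/s
V^2 = 346.3735
d = 346.3735 / (2 * 1.17)
d = 346.3735 / 2.34
d = 148.0 m

148.0


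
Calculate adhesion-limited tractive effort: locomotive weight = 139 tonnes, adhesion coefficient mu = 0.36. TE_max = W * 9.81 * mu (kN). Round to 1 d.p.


TE_max = W * g * mu
TE_max = 139 * 9.81 * 0.36
TE_max = 1363.59 * 0.36
TE_max = 490.9 kN

490.9


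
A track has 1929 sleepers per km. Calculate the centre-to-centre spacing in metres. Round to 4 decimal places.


Spacing = 1000 m / number of sleepers
Spacing = 1000 / 1929
Spacing = 0.5184 m

0.5184


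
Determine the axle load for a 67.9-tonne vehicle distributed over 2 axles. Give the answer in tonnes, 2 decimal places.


Load per axle = total weight / number of axles
Load = 67.9 / 2
Load = 33.95 tonnes

33.95


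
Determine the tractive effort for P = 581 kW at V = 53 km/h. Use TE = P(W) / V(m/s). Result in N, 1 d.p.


Convert: P = 581 kW = 581000 W
V = 53 / 3.6 = 14.7222 m/s
TE = 581000 / 14.7222
TE = 39464.2 N

39464.2


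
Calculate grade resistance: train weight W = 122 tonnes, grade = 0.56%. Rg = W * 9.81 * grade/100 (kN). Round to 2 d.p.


Rg = W * 9.81 * grade / 100
Rg = 122 * 9.81 * 0.56 / 100
Rg = 1196.82 * 0.0056
Rg = 6.70 kN

6.70


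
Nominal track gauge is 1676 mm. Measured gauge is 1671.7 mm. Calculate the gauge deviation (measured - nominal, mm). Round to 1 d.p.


Deviation = measured - nominal
Deviation = 1671.7 - 1676
Deviation = -4.3 mm

-4.3


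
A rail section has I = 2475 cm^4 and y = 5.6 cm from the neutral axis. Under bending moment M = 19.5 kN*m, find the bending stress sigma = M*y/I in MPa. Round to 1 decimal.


Convert units:
M = 19.5 kN*m = 19500000 N*mm
y = 5.6 cm = 56 mm
I = 2475 cm^4 = 24750000 mm^4
sigma = 19500000 * 56 / 24750000
sigma = 44.1 MPa

44.1


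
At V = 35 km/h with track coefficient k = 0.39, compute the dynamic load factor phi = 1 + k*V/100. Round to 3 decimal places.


phi = 1 + k * V / 100
phi = 1 + 0.39 * 35 / 100
phi = 1 + 0.1365
phi = 1.137

1.137


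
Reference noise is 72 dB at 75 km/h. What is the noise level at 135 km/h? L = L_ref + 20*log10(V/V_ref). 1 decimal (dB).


V/V_ref = 135 / 75 = 1.8
log10(1.8) = 0.255273
20 * 0.255273 = 5.1055
L = 72 + 5.1055 = 77.1 dB

77.1


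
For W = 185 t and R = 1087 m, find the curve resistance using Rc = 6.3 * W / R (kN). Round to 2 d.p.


Rc = 6.3 * W / R
Rc = 6.3 * 185 / 1087
Rc = 1165.5 / 1087
Rc = 1.07 kN

1.07


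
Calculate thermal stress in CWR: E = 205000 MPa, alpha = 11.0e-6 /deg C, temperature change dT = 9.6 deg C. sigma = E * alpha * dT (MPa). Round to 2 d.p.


sigma = E * alpha * dT
sigma = 205000 * 11.0e-6 * 9.6
sigma = 2.255 * 9.6
sigma = 21.65 MPa

21.65


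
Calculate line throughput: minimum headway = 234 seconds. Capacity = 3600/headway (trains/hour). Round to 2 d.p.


Capacity = 3600 / headway
Capacity = 3600 / 234
Capacity = 15.38 trains/hour

15.38


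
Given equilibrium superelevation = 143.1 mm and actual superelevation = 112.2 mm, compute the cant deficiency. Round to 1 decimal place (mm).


Cant deficiency = equilibrium cant - actual cant
CD = 143.1 - 112.2
CD = 30.9 mm

30.9


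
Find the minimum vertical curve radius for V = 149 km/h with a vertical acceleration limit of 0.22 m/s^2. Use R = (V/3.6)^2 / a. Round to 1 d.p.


Convert speed: V = 149 / 3.6 = 41.3889 m/s
V^2 = 1713.0401 m^2/s^2
R_v = 1713.0401 / 0.22
R_v = 7786.5 m

7786.5


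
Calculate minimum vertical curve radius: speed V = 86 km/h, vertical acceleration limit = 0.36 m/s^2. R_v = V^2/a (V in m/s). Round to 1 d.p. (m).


Convert speed: V = 86 / 3.6 = 23.8889 m/s
V^2 = 570.679 m^2/s^2
R_v = 570.679 / 0.36
R_v = 1585.2 m

1585.2


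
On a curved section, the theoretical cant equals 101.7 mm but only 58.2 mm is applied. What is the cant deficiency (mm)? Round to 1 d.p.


Cant deficiency = equilibrium cant - actual cant
CD = 101.7 - 58.2
CD = 43.5 mm

43.5


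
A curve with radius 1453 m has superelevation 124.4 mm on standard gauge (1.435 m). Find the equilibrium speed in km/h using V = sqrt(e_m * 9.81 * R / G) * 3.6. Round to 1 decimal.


Convert cant: e = 124.4 mm = 0.1244 m
V_ms = sqrt(0.1244 * 9.81 * 1453 / 1.435)
V_ms = sqrt(1235.671702) = 35.1521 m/s
V = 35.1521 * 3.6 = 126.5 km/h

126.5


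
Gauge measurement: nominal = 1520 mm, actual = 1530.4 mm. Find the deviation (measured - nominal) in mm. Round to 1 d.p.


Deviation = measured - nominal
Deviation = 1530.4 - 1520
Deviation = 10.4 mm

10.4


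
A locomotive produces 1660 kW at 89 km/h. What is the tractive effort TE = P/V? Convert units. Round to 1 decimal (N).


Convert: P = 1660 kW = 1660000 W
V = 89 / 3.6 = 24.7222 m/s
TE = 1660000 / 24.7222
TE = 67146.1 N

67146.1


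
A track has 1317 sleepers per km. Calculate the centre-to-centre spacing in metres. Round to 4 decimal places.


Spacing = 1000 m / number of sleepers
Spacing = 1000 / 1317
Spacing = 0.7593 m

0.7593


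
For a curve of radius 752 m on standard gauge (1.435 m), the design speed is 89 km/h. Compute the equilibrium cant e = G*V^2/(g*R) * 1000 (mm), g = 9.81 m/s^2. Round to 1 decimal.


Convert speed: V = 89 / 3.6 = 24.7222 m/s
Apply formula: e = 1.435 * 24.7222^2 / (9.81 * 752)
e = 1.435 * 611.1883 / 7377.12
e = 0.118889 m = 118.9 mm

118.9


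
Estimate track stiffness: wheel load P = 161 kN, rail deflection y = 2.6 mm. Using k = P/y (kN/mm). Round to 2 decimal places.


Track stiffness k = P / y
k = 161 / 2.6
k = 61.92 kN/mm

61.92


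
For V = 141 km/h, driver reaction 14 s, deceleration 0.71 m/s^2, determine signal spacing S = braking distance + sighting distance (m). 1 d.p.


V = 141 / 3.6 = 39.1667 m/s
Braking distance = 39.1667^2 / (2*0.71) = 1080.3013 m
Sighting distance = 39.1667 * 14 = 548.3333 m
S = 1080.3013 + 548.3333 = 1628.6 m

1628.6


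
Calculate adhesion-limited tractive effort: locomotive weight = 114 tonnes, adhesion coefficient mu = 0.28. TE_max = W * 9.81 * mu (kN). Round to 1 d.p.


TE_max = W * g * mu
TE_max = 114 * 9.81 * 0.28
TE_max = 1118.34 * 0.28
TE_max = 313.1 kN

313.1


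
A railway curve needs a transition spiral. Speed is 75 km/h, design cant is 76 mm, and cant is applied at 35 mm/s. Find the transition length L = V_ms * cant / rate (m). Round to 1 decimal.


Convert speed: V = 75 / 3.6 = 20.8333 m/s
L = 20.8333 * 76 / 35
L = 1583.3333 / 35
L = 45.2 m

45.2


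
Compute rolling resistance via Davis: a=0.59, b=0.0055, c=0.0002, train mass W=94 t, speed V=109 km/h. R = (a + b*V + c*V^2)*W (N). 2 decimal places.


b*V = 0.0055 * 109 = 0.5995
c*V^2 = 0.0002 * 11881 = 2.3762
R_per_t = 0.59 + 0.5995 + 2.3762 = 3.5657 N/t
R_total = 3.5657 * 94 = 335.18 N

335.18


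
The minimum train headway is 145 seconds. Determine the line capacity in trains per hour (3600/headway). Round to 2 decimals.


Capacity = 3600 / headway
Capacity = 3600 / 145
Capacity = 24.83 trains/hour

24.83


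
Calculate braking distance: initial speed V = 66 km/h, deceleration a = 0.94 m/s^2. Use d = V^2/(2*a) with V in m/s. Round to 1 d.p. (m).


Convert speed: V = 66 / 3.6 = 18.3333 m/s
V^2 = 336.1111
d = 336.1111 / (2 * 0.94)
d = 336.1111 / 1.88
d = 178.8 m

178.8


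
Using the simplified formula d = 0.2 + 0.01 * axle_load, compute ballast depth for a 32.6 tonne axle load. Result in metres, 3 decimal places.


d = 0.2 + 0.01 * 32.6
d = 0.2 + 0.326
d = 0.526 m

0.526


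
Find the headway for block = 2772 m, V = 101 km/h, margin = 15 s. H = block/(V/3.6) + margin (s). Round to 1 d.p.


V = 101 / 3.6 = 28.0556 m/s
Block traversal time = 2772 / 28.0556 = 98.804 s
Headway = 98.804 + 15
Headway = 113.8 s

113.8


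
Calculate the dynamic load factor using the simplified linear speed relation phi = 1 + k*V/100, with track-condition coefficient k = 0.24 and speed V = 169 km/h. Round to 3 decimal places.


phi = 1 + k * V / 100
phi = 1 + 0.24 * 169 / 100
phi = 1 + 0.4056
phi = 1.406

1.406


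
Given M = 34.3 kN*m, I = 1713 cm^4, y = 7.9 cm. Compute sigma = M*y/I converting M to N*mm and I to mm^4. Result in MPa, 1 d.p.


Convert units:
M = 34.3 kN*m = 34300000 N*mm
y = 7.9 cm = 79 mm
I = 1713 cm^4 = 17130000 mm^4
sigma = 34300000 * 79 / 17130000
sigma = 158.2 MPa

158.2


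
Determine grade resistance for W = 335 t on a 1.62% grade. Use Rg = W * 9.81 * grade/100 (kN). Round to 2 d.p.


Rg = W * 9.81 * grade / 100
Rg = 335 * 9.81 * 1.62 / 100
Rg = 3286.35 * 0.0162
Rg = 53.24 kN

53.24


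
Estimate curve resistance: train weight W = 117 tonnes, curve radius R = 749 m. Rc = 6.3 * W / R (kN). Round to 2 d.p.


Rc = 6.3 * W / R
Rc = 6.3 * 117 / 749
Rc = 737.1 / 749
Rc = 0.98 kN

0.98


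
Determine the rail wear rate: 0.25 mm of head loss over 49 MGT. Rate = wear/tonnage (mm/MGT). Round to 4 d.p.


Wear rate = total wear / cumulative tonnage
Rate = 0.25 / 49
Rate = 0.0051 mm/MGT

0.0051


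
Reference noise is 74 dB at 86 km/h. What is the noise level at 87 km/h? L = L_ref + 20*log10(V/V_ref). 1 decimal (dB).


V/V_ref = 87 / 86 = 1.011628
log10(1.011628) = 0.005021
20 * 0.005021 = 0.1004
L = 74 + 0.1004 = 74.1 dB

74.1


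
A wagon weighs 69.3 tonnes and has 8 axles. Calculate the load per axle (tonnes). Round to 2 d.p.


Load per axle = total weight / number of axles
Load = 69.3 / 8
Load = 8.66 tonnes

8.66


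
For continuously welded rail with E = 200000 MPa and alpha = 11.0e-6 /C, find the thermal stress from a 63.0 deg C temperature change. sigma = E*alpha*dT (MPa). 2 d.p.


sigma = E * alpha * dT
sigma = 200000 * 11.0e-6 * 63.0
sigma = 2.2 * 63.0
sigma = 138.60 MPa

138.60


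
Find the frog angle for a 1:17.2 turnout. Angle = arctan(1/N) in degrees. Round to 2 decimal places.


1/N = 1/17.2 = 0.05814
angle = arctan(0.05814) = 0.058074 rad
angle = 0.058074 * 180/pi = 3.33 degrees

3.33


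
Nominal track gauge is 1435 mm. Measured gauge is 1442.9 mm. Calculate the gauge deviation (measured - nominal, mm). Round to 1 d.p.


Deviation = measured - nominal
Deviation = 1442.9 - 1435
Deviation = 7.9 mm

7.9


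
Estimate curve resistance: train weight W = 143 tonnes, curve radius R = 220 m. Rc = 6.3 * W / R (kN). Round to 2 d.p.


Rc = 6.3 * W / R
Rc = 6.3 * 143 / 220
Rc = 900.9 / 220
Rc = 4.10 kN

4.10


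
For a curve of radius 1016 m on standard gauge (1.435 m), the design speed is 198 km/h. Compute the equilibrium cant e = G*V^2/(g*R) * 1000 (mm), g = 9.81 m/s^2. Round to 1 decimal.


Convert speed: V = 198 / 3.6 = 55.0 m/s
Apply formula: e = 1.435 * 55.0^2 / (9.81 * 1016)
e = 1.435 * 3025.0 / 9966.96
e = 0.435526 m = 435.5 mm

435.5


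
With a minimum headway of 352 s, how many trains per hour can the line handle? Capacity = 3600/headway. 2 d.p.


Capacity = 3600 / headway
Capacity = 3600 / 352
Capacity = 10.23 trains/hour

10.23


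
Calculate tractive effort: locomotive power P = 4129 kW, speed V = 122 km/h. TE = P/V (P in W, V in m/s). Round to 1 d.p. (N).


Convert: P = 4129 kW = 4129000 W
V = 122 / 3.6 = 33.8889 m/s
TE = 4129000 / 33.8889
TE = 121839.3 N

121839.3


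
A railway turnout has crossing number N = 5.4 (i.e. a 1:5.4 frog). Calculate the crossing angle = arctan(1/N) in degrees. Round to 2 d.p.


1/N = 1/5.4 = 0.185185
angle = arctan(0.185185) = 0.183111 rad
angle = 0.183111 * 180/pi = 10.49 degrees

10.49


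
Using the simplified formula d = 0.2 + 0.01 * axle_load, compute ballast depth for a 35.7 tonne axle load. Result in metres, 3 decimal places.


d = 0.2 + 0.01 * 35.7
d = 0.2 + 0.357
d = 0.557 m

0.557


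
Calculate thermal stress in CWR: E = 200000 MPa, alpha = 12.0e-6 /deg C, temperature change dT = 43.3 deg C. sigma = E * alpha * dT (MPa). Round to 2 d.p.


sigma = E * alpha * dT
sigma = 200000 * 12.0e-6 * 43.3
sigma = 2.4 * 43.3
sigma = 103.92 MPa

103.92


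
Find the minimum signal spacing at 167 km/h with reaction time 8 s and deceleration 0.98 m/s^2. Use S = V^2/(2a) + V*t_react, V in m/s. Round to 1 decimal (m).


V = 167 / 3.6 = 46.3889 m/s
Braking distance = 46.3889^2 / (2*0.98) = 1097.923 m
Sighting distance = 46.3889 * 8 = 371.1111 m
S = 1097.923 + 371.1111 = 1469.0 m

1469.0


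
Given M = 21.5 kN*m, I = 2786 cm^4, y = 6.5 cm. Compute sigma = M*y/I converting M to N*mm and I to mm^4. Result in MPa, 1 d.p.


Convert units:
M = 21.5 kN*m = 21500000 N*mm
y = 6.5 cm = 65 mm
I = 2786 cm^4 = 27860000 mm^4
sigma = 21500000 * 65 / 27860000
sigma = 50.2 MPa

50.2


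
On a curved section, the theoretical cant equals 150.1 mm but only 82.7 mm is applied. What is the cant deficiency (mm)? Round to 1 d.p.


Cant deficiency = equilibrium cant - actual cant
CD = 150.1 - 82.7
CD = 67.4 mm

67.4


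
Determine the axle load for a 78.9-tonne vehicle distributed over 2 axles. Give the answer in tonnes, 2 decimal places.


Load per axle = total weight / number of axles
Load = 78.9 / 2
Load = 39.45 tonnes

39.45


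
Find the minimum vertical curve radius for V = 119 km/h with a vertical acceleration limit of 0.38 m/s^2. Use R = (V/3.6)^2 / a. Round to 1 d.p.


Convert speed: V = 119 / 3.6 = 33.0556 m/s
V^2 = 1092.6698 m^2/s^2
R_v = 1092.6698 / 0.38
R_v = 2875.4 m

2875.4


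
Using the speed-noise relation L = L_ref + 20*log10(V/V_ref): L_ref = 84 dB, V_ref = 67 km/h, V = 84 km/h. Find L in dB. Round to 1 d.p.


V/V_ref = 84 / 67 = 1.253731
log10(1.253731) = 0.098204
20 * 0.098204 = 1.9641
L = 84 + 1.9641 = 86.0 dB

86.0


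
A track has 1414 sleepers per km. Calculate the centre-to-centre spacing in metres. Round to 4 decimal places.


Spacing = 1000 m / number of sleepers
Spacing = 1000 / 1414
Spacing = 0.7072 m

0.7072


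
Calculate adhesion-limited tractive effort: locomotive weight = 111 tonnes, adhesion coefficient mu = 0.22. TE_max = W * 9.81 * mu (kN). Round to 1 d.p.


TE_max = W * g * mu
TE_max = 111 * 9.81 * 0.22
TE_max = 1088.91 * 0.22
TE_max = 239.6 kN

239.6


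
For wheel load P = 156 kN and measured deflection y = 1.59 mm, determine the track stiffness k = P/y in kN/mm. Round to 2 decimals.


Track stiffness k = P / y
k = 156 / 1.59
k = 98.11 kN/mm

98.11


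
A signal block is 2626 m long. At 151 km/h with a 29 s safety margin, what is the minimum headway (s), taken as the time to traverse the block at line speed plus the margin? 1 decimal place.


V = 151 / 3.6 = 41.9444 m/s
Block traversal time = 2626 / 41.9444 = 62.6066 s
Headway = 62.6066 + 29
Headway = 91.6 s

91.6


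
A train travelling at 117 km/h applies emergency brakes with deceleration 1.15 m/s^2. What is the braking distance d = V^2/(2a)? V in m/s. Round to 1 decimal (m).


Convert speed: V = 117 / 3.6 = 32.5 m/s
V^2 = 1056.25
d = 1056.25 / (2 * 1.15)
d = 1056.25 / 2.3
d = 459.2 m

459.2


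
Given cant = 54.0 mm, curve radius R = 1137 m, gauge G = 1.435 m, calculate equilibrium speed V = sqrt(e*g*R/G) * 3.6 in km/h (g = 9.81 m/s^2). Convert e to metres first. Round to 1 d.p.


Convert cant: e = 54.0 mm = 0.0540 m
V_ms = sqrt(0.0540 * 9.81 * 1137 / 1.435)
V_ms = sqrt(419.731275) = 20.4873 m/s
V = 20.4873 * 3.6 = 73.8 km/h

73.8


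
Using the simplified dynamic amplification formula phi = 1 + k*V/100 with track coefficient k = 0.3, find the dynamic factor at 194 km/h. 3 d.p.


phi = 1 + k * V / 100
phi = 1 + 0.3 * 194 / 100
phi = 1 + 0.582
phi = 1.582

1.582


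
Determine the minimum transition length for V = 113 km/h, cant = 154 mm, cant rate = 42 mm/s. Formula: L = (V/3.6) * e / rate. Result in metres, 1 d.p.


Convert speed: V = 113 / 3.6 = 31.3889 m/s
L = 31.3889 * 154 / 42
L = 4833.8889 / 42
L = 115.1 m

115.1


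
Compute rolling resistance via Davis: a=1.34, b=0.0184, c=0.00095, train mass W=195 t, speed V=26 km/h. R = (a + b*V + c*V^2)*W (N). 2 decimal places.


b*V = 0.0184 * 26 = 0.4784
c*V^2 = 0.00095 * 676 = 0.6422
R_per_t = 1.34 + 0.4784 + 0.6422 = 2.4606 N/t
R_total = 2.4606 * 195 = 479.82 N

479.82


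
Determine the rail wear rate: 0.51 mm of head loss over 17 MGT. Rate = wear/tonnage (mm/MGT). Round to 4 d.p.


Wear rate = total wear / cumulative tonnage
Rate = 0.51 / 17
Rate = 0.0300 mm/MGT

0.0300


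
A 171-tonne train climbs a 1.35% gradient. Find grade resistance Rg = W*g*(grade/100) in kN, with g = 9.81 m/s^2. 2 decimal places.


Rg = W * 9.81 * grade / 100
Rg = 171 * 9.81 * 1.35 / 100
Rg = 1677.51 * 0.0135
Rg = 22.65 kN

22.65


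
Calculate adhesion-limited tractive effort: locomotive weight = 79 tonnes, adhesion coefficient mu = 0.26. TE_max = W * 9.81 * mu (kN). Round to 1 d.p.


TE_max = W * g * mu
TE_max = 79 * 9.81 * 0.26
TE_max = 774.99 * 0.26
TE_max = 201.5 kN

201.5


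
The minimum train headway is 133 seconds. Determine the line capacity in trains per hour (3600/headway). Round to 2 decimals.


Capacity = 3600 / headway
Capacity = 3600 / 133
Capacity = 27.07 trains/hour

27.07


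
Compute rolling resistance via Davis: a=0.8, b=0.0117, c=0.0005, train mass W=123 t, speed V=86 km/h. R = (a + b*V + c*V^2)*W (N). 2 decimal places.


b*V = 0.0117 * 86 = 1.0062
c*V^2 = 0.0005 * 7396 = 3.698
R_per_t = 0.8 + 1.0062 + 3.698 = 5.5042 N/t
R_total = 5.5042 * 123 = 677.02 N

677.02


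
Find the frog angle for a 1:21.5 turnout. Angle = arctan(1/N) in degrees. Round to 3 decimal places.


1/N = 1/21.5 = 0.046512
angle = arctan(0.046512) = 0.046478 rad
angle = 0.046478 * 180/pi = 2.663 degrees

2.663


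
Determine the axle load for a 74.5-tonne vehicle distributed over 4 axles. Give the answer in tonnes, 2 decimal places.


Load per axle = total weight / number of axles
Load = 74.5 / 4
Load = 18.63 tonnes

18.63


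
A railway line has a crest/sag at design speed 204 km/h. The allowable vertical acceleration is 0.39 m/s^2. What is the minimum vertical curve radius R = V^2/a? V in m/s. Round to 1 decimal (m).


Convert speed: V = 204 / 3.6 = 56.6667 m/s
V^2 = 3211.1111 m^2/s^2
R_v = 3211.1111 / 0.39
R_v = 8233.6 m

8233.6


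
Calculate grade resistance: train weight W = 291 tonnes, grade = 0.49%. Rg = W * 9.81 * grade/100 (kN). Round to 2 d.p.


Rg = W * 9.81 * grade / 100
Rg = 291 * 9.81 * 0.49 / 100
Rg = 2854.71 * 0.0049
Rg = 13.99 kN

13.99


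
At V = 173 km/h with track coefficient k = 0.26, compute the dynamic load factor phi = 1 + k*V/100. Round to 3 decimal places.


phi = 1 + k * V / 100
phi = 1 + 0.26 * 173 / 100
phi = 1 + 0.4498
phi = 1.450

1.450


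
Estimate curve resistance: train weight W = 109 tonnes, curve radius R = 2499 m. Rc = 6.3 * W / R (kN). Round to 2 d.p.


Rc = 6.3 * W / R
Rc = 6.3 * 109 / 2499
Rc = 686.7 / 2499
Rc = 0.27 kN

0.27


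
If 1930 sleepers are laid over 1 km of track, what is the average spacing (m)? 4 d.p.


Spacing = 1000 m / number of sleepers
Spacing = 1000 / 1930
Spacing = 0.5181 m

0.5181


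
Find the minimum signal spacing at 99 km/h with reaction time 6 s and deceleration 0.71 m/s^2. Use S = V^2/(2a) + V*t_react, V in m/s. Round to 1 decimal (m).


V = 99 / 3.6 = 27.5 m/s
Braking distance = 27.5^2 / (2*0.71) = 532.5704 m
Sighting distance = 27.5 * 6 = 165.0 m
S = 532.5704 + 165.0 = 697.6 m

697.6


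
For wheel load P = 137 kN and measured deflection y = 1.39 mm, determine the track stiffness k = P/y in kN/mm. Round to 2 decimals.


Track stiffness k = P / y
k = 137 / 1.39
k = 98.56 kN/mm

98.56


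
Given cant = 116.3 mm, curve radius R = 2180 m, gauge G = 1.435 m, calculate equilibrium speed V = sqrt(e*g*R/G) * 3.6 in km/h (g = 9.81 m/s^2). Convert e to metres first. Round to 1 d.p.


Convert cant: e = 116.3 mm = 0.1163 m
V_ms = sqrt(0.1163 * 9.81 * 2180 / 1.435)
V_ms = sqrt(1733.218495) = 41.6319 m/s
V = 41.6319 * 3.6 = 149.9 km/h

149.9


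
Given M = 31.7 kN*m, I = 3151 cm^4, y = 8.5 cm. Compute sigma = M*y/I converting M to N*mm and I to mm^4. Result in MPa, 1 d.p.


Convert units:
M = 31.7 kN*m = 31700000 N*mm
y = 8.5 cm = 85 mm
I = 3151 cm^4 = 31510000 mm^4
sigma = 31700000 * 85 / 31510000
sigma = 85.5 MPa

85.5


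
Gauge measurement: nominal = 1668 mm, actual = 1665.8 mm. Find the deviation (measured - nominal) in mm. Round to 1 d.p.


Deviation = measured - nominal
Deviation = 1665.8 - 1668
Deviation = -2.2 mm

-2.2


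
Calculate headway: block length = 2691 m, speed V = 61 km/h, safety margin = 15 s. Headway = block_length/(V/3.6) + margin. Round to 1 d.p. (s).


V = 61 / 3.6 = 16.9444 m/s
Block traversal time = 2691 / 16.9444 = 158.8131 s
Headway = 158.8131 + 15
Headway = 173.8 s

173.8


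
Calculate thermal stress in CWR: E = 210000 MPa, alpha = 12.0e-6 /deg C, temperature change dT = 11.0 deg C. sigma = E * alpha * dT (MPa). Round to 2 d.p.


sigma = E * alpha * dT
sigma = 210000 * 12.0e-6 * 11.0
sigma = 2.52 * 11.0
sigma = 27.72 MPa

27.72


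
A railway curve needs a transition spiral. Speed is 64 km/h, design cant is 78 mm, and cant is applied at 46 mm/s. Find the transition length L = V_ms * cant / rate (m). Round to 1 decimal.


Convert speed: V = 64 / 3.6 = 17.7778 m/s
L = 17.7778 * 78 / 46
L = 1386.6667 / 46
L = 30.1 m

30.1


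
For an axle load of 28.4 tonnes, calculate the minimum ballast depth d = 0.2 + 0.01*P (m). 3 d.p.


d = 0.2 + 0.01 * 28.4
d = 0.2 + 0.284
d = 0.484 m

0.484


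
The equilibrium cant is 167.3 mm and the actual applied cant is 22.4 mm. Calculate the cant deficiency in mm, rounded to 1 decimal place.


Cant deficiency = equilibrium cant - actual cant
CD = 167.3 - 22.4
CD = 144.9 mm

144.9


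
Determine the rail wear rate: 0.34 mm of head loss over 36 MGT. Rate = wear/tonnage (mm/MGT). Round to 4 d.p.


Wear rate = total wear / cumulative tonnage
Rate = 0.34 / 36
Rate = 0.0094 mm/MGT

0.0094


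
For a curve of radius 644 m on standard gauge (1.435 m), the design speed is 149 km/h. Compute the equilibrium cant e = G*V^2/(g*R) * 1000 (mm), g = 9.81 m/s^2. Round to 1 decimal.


Convert speed: V = 149 / 3.6 = 41.3889 m/s
Apply formula: e = 1.435 * 41.3889^2 / (9.81 * 644)
e = 1.435 * 1713.0401 / 6317.64
e = 0.389103 m = 389.1 mm

389.1


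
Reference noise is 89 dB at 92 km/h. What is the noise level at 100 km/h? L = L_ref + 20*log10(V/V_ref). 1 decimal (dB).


V/V_ref = 100 / 92 = 1.086957
log10(1.086957) = 0.036212
20 * 0.036212 = 0.7242
L = 89 + 0.7242 = 89.7 dB

89.7


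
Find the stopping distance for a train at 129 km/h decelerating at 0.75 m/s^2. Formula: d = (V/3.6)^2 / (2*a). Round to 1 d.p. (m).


Convert speed: V = 129 / 3.6 = 35.8333 m/s
V^2 = 1284.0278
d = 1284.0278 / (2 * 0.75)
d = 1284.0278 / 1.5
d = 856.0 m

856.0


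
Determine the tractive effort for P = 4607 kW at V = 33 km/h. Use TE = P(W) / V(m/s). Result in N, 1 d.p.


Convert: P = 4607 kW = 4607000 W
V = 33 / 3.6 = 9.1667 m/s
TE = 4607000 / 9.1667
TE = 502581.8 N

502581.8


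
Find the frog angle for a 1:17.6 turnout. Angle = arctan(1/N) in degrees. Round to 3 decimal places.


1/N = 1/17.6 = 0.056818
angle = arctan(0.056818) = 0.056757 rad
angle = 0.056757 * 180/pi = 3.252 degrees

3.252


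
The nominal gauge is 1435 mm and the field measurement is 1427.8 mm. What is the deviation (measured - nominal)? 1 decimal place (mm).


Deviation = measured - nominal
Deviation = 1427.8 - 1435
Deviation = -7.2 mm

-7.2


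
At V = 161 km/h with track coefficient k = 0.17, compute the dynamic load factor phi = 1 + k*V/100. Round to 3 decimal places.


phi = 1 + k * V / 100
phi = 1 + 0.17 * 161 / 100
phi = 1 + 0.2737
phi = 1.274

1.274


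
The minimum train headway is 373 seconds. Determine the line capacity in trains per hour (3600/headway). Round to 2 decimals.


Capacity = 3600 / headway
Capacity = 3600 / 373
Capacity = 9.65 trains/hour

9.65


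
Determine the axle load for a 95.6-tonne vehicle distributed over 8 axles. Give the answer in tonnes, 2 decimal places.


Load per axle = total weight / number of axles
Load = 95.6 / 8
Load = 11.95 tonnes

11.95


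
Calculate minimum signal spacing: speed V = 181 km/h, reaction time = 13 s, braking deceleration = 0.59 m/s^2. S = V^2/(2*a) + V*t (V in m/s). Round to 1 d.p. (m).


V = 181 / 3.6 = 50.2778 m/s
Braking distance = 50.2778^2 / (2*0.59) = 2142.2499 m
Sighting distance = 50.2778 * 13 = 653.6111 m
S = 2142.2499 + 653.6111 = 2795.9 m

2795.9


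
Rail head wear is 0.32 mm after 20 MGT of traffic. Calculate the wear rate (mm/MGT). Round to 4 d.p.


Wear rate = total wear / cumulative tonnage
Rate = 0.32 / 20
Rate = 0.0160 mm/MGT

0.0160


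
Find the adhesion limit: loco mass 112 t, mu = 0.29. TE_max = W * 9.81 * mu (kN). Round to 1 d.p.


TE_max = W * g * mu
TE_max = 112 * 9.81 * 0.29
TE_max = 1098.72 * 0.29
TE_max = 318.6 kN

318.6


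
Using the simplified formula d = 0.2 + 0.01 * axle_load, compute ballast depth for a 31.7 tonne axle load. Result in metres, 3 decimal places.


d = 0.2 + 0.01 * 31.7
d = 0.2 + 0.317
d = 0.517 m

0.517


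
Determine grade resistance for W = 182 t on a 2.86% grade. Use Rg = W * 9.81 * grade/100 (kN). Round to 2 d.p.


Rg = W * 9.81 * grade / 100
Rg = 182 * 9.81 * 2.86 / 100
Rg = 1785.42 * 0.0286
Rg = 51.06 kN

51.06


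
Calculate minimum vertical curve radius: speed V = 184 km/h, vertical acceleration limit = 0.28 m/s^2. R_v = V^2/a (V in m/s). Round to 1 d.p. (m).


Convert speed: V = 184 / 3.6 = 51.1111 m/s
V^2 = 2612.3457 m^2/s^2
R_v = 2612.3457 / 0.28
R_v = 9329.8 m

9329.8


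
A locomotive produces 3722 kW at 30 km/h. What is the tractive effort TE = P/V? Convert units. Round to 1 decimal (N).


Convert: P = 3722 kW = 3722000 W
V = 30 / 3.6 = 8.3333 m/s
TE = 3722000 / 8.3333
TE = 446640.0 N

446640.0


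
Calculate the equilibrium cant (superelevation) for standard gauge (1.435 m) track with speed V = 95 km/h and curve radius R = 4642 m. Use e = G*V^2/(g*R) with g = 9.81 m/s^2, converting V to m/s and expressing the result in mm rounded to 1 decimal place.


Convert speed: V = 95 / 3.6 = 26.3889 m/s
Apply formula: e = 1.435 * 26.3889^2 / (9.81 * 4642)
e = 1.435 * 696.3735 / 45538.02
e = 0.021944 m = 21.9 mm

21.9


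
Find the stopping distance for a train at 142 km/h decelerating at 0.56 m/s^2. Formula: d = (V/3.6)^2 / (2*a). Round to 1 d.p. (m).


Convert speed: V = 142 / 3.6 = 39.4444 m/s
V^2 = 1555.8642
d = 1555.8642 / (2 * 0.56)
d = 1555.8642 / 1.12
d = 1389.2 m

1389.2


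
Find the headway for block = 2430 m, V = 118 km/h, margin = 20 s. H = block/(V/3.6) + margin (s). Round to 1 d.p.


V = 118 / 3.6 = 32.7778 m/s
Block traversal time = 2430 / 32.7778 = 74.1356 s
Headway = 74.1356 + 20
Headway = 94.1 s

94.1


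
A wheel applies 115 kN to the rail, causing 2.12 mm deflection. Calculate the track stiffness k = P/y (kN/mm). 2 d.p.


Track stiffness k = P / y
k = 115 / 2.12
k = 54.25 kN/mm

54.25


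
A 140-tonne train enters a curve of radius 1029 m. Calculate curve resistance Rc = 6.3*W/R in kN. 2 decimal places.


Rc = 6.3 * W / R
Rc = 6.3 * 140 / 1029
Rc = 882.0 / 1029
Rc = 0.86 kN

0.86


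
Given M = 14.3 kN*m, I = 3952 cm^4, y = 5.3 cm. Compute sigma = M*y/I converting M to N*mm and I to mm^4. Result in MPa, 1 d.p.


Convert units:
M = 14.3 kN*m = 14300000 N*mm
y = 5.3 cm = 53 mm
I = 3952 cm^4 = 39520000 mm^4
sigma = 14300000 * 53 / 39520000
sigma = 19.2 MPa

19.2


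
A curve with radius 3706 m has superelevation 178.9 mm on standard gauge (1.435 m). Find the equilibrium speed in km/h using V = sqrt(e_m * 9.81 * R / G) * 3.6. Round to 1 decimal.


Convert cant: e = 178.9 mm = 0.1789 m
V_ms = sqrt(0.1789 * 9.81 * 3706 / 1.435)
V_ms = sqrt(4532.44833) = 67.3235 m/s
V = 67.3235 * 3.6 = 242.4 km/h

242.4


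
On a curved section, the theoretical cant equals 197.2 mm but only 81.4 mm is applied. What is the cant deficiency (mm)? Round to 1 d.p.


Cant deficiency = equilibrium cant - actual cant
CD = 197.2 - 81.4
CD = 115.8 mm

115.8


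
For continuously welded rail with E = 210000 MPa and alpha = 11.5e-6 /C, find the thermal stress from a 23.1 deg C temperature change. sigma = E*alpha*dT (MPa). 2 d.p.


sigma = E * alpha * dT
sigma = 210000 * 11.5e-6 * 23.1
sigma = 2.415 * 23.1
sigma = 55.79 MPa

55.79


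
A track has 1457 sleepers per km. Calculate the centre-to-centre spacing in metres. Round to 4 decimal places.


Spacing = 1000 m / number of sleepers
Spacing = 1000 / 1457
Spacing = 0.6863 m

0.6863


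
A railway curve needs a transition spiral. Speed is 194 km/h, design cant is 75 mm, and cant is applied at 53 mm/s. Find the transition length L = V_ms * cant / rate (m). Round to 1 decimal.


Convert speed: V = 194 / 3.6 = 53.8889 m/s
L = 53.8889 * 75 / 53
L = 4041.6667 / 53
L = 76.3 m

76.3


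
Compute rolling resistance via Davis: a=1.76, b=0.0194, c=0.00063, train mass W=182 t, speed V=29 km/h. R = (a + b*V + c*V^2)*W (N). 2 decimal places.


b*V = 0.0194 * 29 = 0.5626
c*V^2 = 0.00063 * 841 = 0.52983
R_per_t = 1.76 + 0.5626 + 0.52983 = 2.85243 N/t
R_total = 2.85243 * 182 = 519.14 N

519.14


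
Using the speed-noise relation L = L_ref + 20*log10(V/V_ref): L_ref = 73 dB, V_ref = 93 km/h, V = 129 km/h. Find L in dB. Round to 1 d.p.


V/V_ref = 129 / 93 = 1.387097
log10(1.387097) = 0.142107
20 * 0.142107 = 2.8421
L = 73 + 2.8421 = 75.8 dB

75.8


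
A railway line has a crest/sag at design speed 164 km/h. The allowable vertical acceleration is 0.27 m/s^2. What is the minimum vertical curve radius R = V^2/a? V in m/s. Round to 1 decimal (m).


Convert speed: V = 164 / 3.6 = 45.5556 m/s
V^2 = 2075.3086 m^2/s^2
R_v = 2075.3086 / 0.27
R_v = 7686.3 m

7686.3


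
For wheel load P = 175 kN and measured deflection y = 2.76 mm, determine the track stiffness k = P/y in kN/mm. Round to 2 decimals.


Track stiffness k = P / y
k = 175 / 2.76
k = 63.41 kN/mm

63.41


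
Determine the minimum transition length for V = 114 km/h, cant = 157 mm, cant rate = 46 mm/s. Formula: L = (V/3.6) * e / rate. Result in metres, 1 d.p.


Convert speed: V = 114 / 3.6 = 31.6667 m/s
L = 31.6667 * 157 / 46
L = 4971.6667 / 46
L = 108.1 m

108.1


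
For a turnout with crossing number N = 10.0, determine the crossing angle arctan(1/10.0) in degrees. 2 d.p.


1/N = 1/10.0 = 0.1
angle = arctan(0.1) = 0.099669 rad
angle = 0.099669 * 180/pi = 5.71 degrees

5.71


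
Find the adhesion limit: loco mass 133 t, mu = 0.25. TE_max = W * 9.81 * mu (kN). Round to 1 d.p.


TE_max = W * g * mu
TE_max = 133 * 9.81 * 0.25
TE_max = 1304.73 * 0.25
TE_max = 326.2 kN

326.2


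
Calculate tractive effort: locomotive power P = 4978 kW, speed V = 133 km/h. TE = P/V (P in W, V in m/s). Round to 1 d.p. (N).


Convert: P = 4978 kW = 4978000 W
V = 133 / 3.6 = 36.9444 m/s
TE = 4978000 / 36.9444
TE = 134742.9 N

134742.9


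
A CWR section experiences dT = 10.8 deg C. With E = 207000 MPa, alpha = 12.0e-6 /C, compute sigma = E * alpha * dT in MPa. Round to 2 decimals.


sigma = E * alpha * dT
sigma = 207000 * 12.0e-6 * 10.8
sigma = 2.484 * 10.8
sigma = 26.83 MPa

26.83


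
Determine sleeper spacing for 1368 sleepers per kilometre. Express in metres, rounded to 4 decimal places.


Spacing = 1000 m / number of sleepers
Spacing = 1000 / 1368
Spacing = 0.7310 m

0.7310


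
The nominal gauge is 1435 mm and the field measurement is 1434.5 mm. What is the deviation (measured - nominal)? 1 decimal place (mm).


Deviation = measured - nominal
Deviation = 1434.5 - 1435
Deviation = -0.5 mm

-0.5


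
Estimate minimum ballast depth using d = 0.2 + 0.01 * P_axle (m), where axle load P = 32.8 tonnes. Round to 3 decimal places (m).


d = 0.2 + 0.01 * 32.8
d = 0.2 + 0.328
d = 0.528 m

0.528


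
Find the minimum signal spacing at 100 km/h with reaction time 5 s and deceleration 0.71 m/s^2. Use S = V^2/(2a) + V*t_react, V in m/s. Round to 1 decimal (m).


V = 100 / 3.6 = 27.7778 m/s
Braking distance = 27.7778^2 / (2*0.71) = 543.3838 m
Sighting distance = 27.7778 * 5 = 138.8889 m
S = 543.3838 + 138.8889 = 682.3 m

682.3


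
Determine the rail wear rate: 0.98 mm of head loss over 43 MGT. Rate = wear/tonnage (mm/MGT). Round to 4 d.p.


Wear rate = total wear / cumulative tonnage
Rate = 0.98 / 43
Rate = 0.0228 mm/MGT

0.0228


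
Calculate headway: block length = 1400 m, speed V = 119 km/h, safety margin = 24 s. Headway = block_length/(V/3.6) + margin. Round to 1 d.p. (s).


V = 119 / 3.6 = 33.0556 m/s
Block traversal time = 1400 / 33.0556 = 42.3529 s
Headway = 42.3529 + 24
Headway = 66.4 s

66.4


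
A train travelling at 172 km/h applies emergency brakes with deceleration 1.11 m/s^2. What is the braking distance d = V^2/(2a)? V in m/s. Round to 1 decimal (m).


Convert speed: V = 172 / 3.6 = 47.7778 m/s
V^2 = 2282.716
d = 2282.716 / (2 * 1.11)
d = 2282.716 / 2.22
d = 1028.3 m

1028.3


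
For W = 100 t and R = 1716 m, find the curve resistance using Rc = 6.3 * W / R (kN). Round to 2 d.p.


Rc = 6.3 * W / R
Rc = 6.3 * 100 / 1716
Rc = 630.0 / 1716
Rc = 0.37 kN

0.37


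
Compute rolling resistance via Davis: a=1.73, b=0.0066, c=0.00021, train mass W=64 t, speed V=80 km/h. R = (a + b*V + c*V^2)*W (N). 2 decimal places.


b*V = 0.0066 * 80 = 0.528
c*V^2 = 0.00021 * 6400 = 1.344
R_per_t = 1.73 + 0.528 + 1.344 = 3.602 N/t
R_total = 3.602 * 64 = 230.53 N

230.53


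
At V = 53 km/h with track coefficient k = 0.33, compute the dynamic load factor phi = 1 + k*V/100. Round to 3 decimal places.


phi = 1 + k * V / 100
phi = 1 + 0.33 * 53 / 100
phi = 1 + 0.1749
phi = 1.175

1.175


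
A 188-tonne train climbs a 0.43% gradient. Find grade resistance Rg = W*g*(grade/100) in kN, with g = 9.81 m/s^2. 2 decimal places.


Rg = W * 9.81 * grade / 100
Rg = 188 * 9.81 * 0.43 / 100
Rg = 1844.28 * 0.0043
Rg = 7.93 kN

7.93


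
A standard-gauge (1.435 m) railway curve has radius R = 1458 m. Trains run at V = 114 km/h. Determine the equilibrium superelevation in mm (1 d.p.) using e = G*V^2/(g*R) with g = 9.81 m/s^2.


Convert speed: V = 114 / 3.6 = 31.6667 m/s
Apply formula: e = 1.435 * 31.6667^2 / (9.81 * 1458)
e = 1.435 * 1002.7778 / 14302.98
e = 0.100607 m = 100.6 mm

100.6


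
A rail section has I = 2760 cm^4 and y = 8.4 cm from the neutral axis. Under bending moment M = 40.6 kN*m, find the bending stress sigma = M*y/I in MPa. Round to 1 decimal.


Convert units:
M = 40.6 kN*m = 40600000 N*mm
y = 8.4 cm = 84 mm
I = 2760 cm^4 = 27600000 mm^4
sigma = 40600000 * 84 / 27600000
sigma = 123.6 MPa

123.6


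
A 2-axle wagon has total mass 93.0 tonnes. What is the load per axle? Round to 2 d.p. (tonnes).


Load per axle = total weight / number of axles
Load = 93.0 / 2
Load = 46.50 tonnes

46.50


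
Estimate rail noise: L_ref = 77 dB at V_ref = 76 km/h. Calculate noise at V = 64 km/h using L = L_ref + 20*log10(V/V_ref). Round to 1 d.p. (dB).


V/V_ref = 64 / 76 = 0.842105
log10(0.842105) = -0.074634
20 * -0.074634 = -1.4927
L = 77 + -1.4927 = 75.5 dB

75.5


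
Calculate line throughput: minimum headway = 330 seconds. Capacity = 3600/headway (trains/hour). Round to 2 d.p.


Capacity = 3600 / headway
Capacity = 3600 / 330
Capacity = 10.91 trains/hour

10.91


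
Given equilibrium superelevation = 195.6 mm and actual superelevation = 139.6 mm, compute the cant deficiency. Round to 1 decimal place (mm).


Cant deficiency = equilibrium cant - actual cant
CD = 195.6 - 139.6
CD = 56.0 mm

56.0


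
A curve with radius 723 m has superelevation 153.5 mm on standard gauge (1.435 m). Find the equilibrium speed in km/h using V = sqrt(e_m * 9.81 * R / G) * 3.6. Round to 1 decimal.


Convert cant: e = 153.5 mm = 0.1535 m
V_ms = sqrt(0.1535 * 9.81 * 723 / 1.435)
V_ms = sqrt(758.688993) = 27.5443 m/s
V = 27.5443 * 3.6 = 99.2 km/h

99.2


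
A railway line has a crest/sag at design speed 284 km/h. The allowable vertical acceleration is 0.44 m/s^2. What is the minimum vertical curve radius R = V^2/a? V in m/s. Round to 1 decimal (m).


Convert speed: V = 284 / 3.6 = 78.8889 m/s
V^2 = 6223.4568 m^2/s^2
R_v = 6223.4568 / 0.44
R_v = 14144.2 m

14144.2
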